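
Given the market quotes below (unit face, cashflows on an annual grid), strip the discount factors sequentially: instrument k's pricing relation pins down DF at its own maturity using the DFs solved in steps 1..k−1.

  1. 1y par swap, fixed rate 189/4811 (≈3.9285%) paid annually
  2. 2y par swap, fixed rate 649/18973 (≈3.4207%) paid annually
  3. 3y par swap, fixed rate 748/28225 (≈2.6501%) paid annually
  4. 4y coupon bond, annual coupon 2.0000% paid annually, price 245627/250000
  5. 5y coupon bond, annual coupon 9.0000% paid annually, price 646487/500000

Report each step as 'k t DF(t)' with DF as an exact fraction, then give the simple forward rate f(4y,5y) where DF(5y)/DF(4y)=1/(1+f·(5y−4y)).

1 1 4811/5000
2 2 9351/10000
3 3 2313/2500
4 4 9079/10000
5 5 4391/5000
f(4y,5y) = ((9079/10000)/(4391/5000) − 1)/(1) = 297/8782 ≈ 3.3819%

step 1 [1y] swap r/1=189/4811: DF=(1 − 189/4811·(0))/(1+189/4811) = 4811/5000 ≈ 0.962200
step 2 [2y] swap r/1=649/18973: DF=(1 − 649/18973·(0.962200))/(1+649/18973) = 9351/10000 ≈ 0.935100
step 3 [3y] swap r/1=748/28225: DF=(1 − 748/28225·(0.962200+0.935100))/(1+748/28225) = 2313/2500 ≈ 0.925200
step 4 [4y] bond c/1=1/50: DF=(245627/250000 − 1/50·(0.962200+0.935100+0.925200))/(1+1/50) = 9079/10000 ≈ 0.907900
step 5 [5y] bond c/1=9/100: DF=(646487/500000 − 9/100·(0.962200+0.935100+0.925200+0.907900))/(1+9/100) = 4391/5000 ≈ 0.878200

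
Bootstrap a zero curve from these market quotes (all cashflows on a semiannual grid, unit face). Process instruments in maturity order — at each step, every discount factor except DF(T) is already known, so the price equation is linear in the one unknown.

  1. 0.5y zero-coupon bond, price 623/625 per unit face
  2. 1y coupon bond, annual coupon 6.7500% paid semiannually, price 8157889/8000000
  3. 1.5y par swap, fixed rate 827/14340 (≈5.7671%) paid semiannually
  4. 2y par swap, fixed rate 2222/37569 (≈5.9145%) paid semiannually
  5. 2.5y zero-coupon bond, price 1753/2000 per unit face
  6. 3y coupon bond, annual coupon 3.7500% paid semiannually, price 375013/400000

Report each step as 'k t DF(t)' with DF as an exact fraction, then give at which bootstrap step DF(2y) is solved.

step 1 [0.5y] zero: DF = P = 623/625 ≈ 0.996800
step 2 [1y] bond c/2=27/800: DF=(8157889/8000000 − 27/800·(0.996800))/(1+27/800) = 9539/10000 ≈ 0.953900
step 3 [1.5y] swap r/2=827/28680: DF=(1 − 827/28680·(0.996800+0.953900))/(1+827/28680) = 9173/10000 ≈ 0.917300
step 4 [2y] swap r/2=1111/37569: DF=(1 − 1111/37569·(0.996800+0.953900+0.917300))/(1+1111/37569) = 8889/10000 ≈ 0.888900
step 5 [2.5y] zero: DF = P = 1753/2000 ≈ 0.876500
step 6 [3y] bond c/2=3/160: DF=(375013/400000 − 3/160·(0.996800+0.953900+0.917300+0.888900+0.876500))/(1+3/160) = 167/200 ≈ 0.835000

1 1/2 623/625
2 1 9539/10000
3 3/2 9173/10000
4 2 8889/10000
5 5/2 1753/2000
6 3 167/200
DF(2y) is solved at step 4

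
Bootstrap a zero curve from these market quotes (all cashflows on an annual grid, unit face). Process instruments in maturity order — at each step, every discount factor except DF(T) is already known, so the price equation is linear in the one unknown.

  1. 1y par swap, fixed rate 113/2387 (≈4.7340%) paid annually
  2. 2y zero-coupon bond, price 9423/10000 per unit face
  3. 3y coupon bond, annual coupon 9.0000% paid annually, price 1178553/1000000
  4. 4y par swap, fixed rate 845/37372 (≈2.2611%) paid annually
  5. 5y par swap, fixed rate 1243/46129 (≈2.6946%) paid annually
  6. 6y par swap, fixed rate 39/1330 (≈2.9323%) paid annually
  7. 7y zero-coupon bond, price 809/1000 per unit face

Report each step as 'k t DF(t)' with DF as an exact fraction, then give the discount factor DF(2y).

1 1 2387/2500
2 2 9423/10000
3 3 4623/5000
4 4 1831/2000
5 5 8757/10000
6 6 8401/10000
7 7 809/1000
DF(2y) = 9423/10000 ≈ 0.942300

step 1 [1y] swap r/1=113/2387: DF=(1 − 113/2387·(0))/(1+113/2387) = 2387/2500 ≈ 0.954800
step 2 [2y] zero: DF = P = 9423/10000 ≈ 0.942300
step 3 [3y] bond c/1=9/100: DF=(1178553/1000000 − 9/100·(0.954800+0.942300))/(1+9/100) = 4623/5000 ≈ 0.924600
step 4 [4y] swap r/1=845/37372: DF=(1 − 845/37372·(0.954800+0.942300+0.924600))/(1+845/37372) = 1831/2000 ≈ 0.915500
step 5 [5y] swap r/1=1243/46129: DF=(1 − 1243/46129·(0.954800+0.942300+0.924600+0.915500))/(1+1243/46129) = 8757/10000 ≈ 0.875700
step 6 [6y] swap r/1=39/1330: DF=(1 − 39/1330·(0.954800+0.942300+0.924600+0.915500+0.875700))/(1+39/1330) = 8401/10000 ≈ 0.840100
step 7 [7y] zero: DF = P = 809/1000 ≈ 0.809000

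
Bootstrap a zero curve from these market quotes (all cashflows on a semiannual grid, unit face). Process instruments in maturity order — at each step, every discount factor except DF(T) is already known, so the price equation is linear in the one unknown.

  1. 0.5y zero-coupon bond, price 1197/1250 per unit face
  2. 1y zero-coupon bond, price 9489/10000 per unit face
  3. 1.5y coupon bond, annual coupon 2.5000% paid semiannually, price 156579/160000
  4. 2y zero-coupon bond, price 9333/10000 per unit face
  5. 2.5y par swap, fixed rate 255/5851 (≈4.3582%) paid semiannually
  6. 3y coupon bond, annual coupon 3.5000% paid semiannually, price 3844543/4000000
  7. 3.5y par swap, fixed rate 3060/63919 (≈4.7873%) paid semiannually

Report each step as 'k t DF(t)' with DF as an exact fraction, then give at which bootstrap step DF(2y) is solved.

step 1 [0.5y] zero: DF = P = 1197/1250 ≈ 0.957600
step 2 [1y] zero: DF = P = 9489/10000 ≈ 0.948900
step 3 [1.5y] bond c/2=1/80: DF=(156579/160000 − 1/80·(0.957600+0.948900))/(1+1/80) = 943/1000 ≈ 0.943000
step 4 [2y] zero: DF = P = 9333/10000 ≈ 0.933300
step 5 [2.5y] swap r/2=255/11702: DF=(1 − 255/11702·(0.957600+0.948900+0.943000+0.933300))/(1+255/11702) = 449/500 ≈ 0.898000
step 6 [3y] bond c/2=7/400: DF=(3844543/4000000 − 7/400·(0.957600+0.948900+0.943000+0.933300+0.898000))/(1+7/400) = 8641/10000 ≈ 0.864100
step 7 [3.5y] swap r/2=1530/63919: DF=(1 − 1530/63919·(0.957600+0.948900+0.943000+0.933300+0.898000+0.864100))/(1+1530/63919) = 847/1000 ≈ 0.847000

1 1/2 1197/1250
2 1 9489/10000
3 3/2 943/1000
4 2 9333/10000
5 5/2 449/500
6 3 8641/10000
7 7/2 847/1000
DF(2y) is solved at step 4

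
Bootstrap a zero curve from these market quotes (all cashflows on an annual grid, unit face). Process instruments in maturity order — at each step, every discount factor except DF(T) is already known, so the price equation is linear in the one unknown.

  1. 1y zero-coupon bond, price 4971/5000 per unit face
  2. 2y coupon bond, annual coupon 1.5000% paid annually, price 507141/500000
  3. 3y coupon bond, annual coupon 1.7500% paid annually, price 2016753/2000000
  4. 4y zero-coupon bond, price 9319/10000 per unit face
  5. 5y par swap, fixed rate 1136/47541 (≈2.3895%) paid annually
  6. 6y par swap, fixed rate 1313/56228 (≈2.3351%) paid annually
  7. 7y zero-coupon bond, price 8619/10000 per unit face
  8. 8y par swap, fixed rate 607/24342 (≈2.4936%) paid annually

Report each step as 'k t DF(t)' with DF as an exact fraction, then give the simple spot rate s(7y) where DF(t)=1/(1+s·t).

1 1 4971/5000
2 2 4923/5000
3 3 957/1000
4 4 9319/10000
5 5 554/625
6 6 8687/10000
7 7 8619/10000
8 8 8179/10000
s(7y) = (1/(8619/10000) − 1)/(7) = 1381/60333 ≈ 2.2890%

step 1 [1y] zero: DF = P = 4971/5000 ≈ 0.994200
step 2 [2y] bond c/1=3/200: DF=(507141/500000 − 3/200·(0.994200))/(1+3/200) = 4923/5000 ≈ 0.984600
step 3 [3y] bond c/1=7/400: DF=(2016753/2000000 − 7/400·(0.994200+0.984600))/(1+7/400) = 957/1000 ≈ 0.957000
step 4 [4y] zero: DF = P = 9319/10000 ≈ 0.931900
step 5 [5y] swap r/1=1136/47541: DF=(1 − 1136/47541·(0.994200+0.984600+0.957000+0.931900))/(1+1136/47541) = 554/625 ≈ 0.886400
step 6 [6y] swap r/1=1313/56228: DF=(1 − 1313/56228·(0.994200+0.984600+0.957000+0.931900+0.886400))/(1+1313/56228) = 8687/10000 ≈ 0.868700
step 7 [7y] zero: DF = P = 8619/10000 ≈ 0.861900
step 8 [8y] swap r/1=607/24342: DF=(1 − 607/24342·(0.994200+0.984600+0.957000+0.931900+0.886400+0.868700+0.861900))/(1+607/24342) = 8179/10000 ≈ 0.817900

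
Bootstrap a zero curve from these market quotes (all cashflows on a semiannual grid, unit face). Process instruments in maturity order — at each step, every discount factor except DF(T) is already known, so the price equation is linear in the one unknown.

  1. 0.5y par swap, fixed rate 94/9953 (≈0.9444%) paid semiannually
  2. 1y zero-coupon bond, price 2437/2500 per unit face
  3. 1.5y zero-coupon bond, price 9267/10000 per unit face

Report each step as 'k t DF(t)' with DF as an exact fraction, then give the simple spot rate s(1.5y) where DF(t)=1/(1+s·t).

1 1/2 9953/10000
2 1 2437/2500
3 3/2 9267/10000
s(1.5y) = (1/(9267/10000) − 1)/(3/2) = 1466/27801 ≈ 5.2732%

step 1 [0.5y] swap r/2=47/9953: DF=(1 − 47/9953·(0))/(1+47/9953) = 9953/10000 ≈ 0.995300
step 2 [1y] zero: DF = P = 2437/2500 ≈ 0.974800
step 3 [1.5y] zero: DF = P = 9267/10000 ≈ 0.926700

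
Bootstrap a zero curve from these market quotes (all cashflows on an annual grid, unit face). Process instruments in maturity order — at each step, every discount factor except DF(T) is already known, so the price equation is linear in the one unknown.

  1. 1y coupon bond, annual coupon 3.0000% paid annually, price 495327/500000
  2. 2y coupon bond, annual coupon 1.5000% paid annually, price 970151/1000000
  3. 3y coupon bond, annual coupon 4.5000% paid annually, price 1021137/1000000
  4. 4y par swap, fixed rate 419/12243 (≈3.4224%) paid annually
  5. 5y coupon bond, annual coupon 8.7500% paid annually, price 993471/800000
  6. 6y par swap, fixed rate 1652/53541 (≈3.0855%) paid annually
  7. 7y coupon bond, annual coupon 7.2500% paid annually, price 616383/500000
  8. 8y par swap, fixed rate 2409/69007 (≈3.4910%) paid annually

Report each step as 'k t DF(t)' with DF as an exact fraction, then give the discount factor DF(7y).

1 1 4809/5000
2 2 1177/1250
3 3 1119/1250
4 4 8743/10000
5 5 529/625
6 6 2087/2500
7 7 63/80
8 8 7591/10000
DF(7y) = 63/80 ≈ 0.787500

step 1 [1y] bond c/1=3/100: DF=(495327/500000 − 3/100·(0))/(1+3/100) = 4809/5000 ≈ 0.961800
step 2 [2y] bond c/1=3/200: DF=(970151/1000000 − 3/200·(0.961800))/(1+3/200) = 1177/1250 ≈ 0.941600
step 3 [3y] bond c/1=9/200: DF=(1021137/1000000 − 9/200·(0.961800+0.941600))/(1+9/200) = 1119/1250 ≈ 0.895200
step 4 [4y] swap r/1=419/12243: DF=(1 − 419/12243·(0.961800+0.941600+0.895200))/(1+419/12243) = 8743/10000 ≈ 0.874300
step 5 [5y] bond c/1=7/80: DF=(993471/800000 − 7/80·(0.961800+0.941600+0.895200+0.874300))/(1+7/80) = 529/625 ≈ 0.846400
step 6 [6y] swap r/1=1652/53541: DF=(1 − 1652/53541·(0.961800+0.941600+0.895200+0.874300+0.846400))/(1+1652/53541) = 2087/2500 ≈ 0.834800
step 7 [7y] bond c/1=29/400: DF=(616383/500000 − 29/400·(0.961800+0.941600+0.895200+0.874300+0.846400+0.834800))/(1+29/400) = 63/80 ≈ 0.787500
step 8 [8y] swap r/1=2409/69007: DF=(1 − 2409/69007·(0.961800+0.941600+0.895200+0.874300+0.846400+0.834800+0.787500))/(1+2409/69007) = 7591/10000 ≈ 0.759100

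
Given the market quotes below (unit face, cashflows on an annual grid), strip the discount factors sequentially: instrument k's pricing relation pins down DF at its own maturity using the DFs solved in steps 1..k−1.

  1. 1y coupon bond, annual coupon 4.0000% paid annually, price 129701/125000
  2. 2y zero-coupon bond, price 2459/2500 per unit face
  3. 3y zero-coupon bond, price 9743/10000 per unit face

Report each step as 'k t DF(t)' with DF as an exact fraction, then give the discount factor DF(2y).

step 1 [1y] bond c/1=1/25: DF=(129701/125000 − 1/25·(0))/(1+1/25) = 9977/10000 ≈ 0.997700
step 2 [2y] zero: DF = P = 2459/2500 ≈ 0.983600
step 3 [3y] zero: DF = P = 9743/10000 ≈ 0.974300

1 1 9977/10000
2 2 2459/2500
3 3 9743/10000
DF(2y) = 2459/2500 ≈ 0.983600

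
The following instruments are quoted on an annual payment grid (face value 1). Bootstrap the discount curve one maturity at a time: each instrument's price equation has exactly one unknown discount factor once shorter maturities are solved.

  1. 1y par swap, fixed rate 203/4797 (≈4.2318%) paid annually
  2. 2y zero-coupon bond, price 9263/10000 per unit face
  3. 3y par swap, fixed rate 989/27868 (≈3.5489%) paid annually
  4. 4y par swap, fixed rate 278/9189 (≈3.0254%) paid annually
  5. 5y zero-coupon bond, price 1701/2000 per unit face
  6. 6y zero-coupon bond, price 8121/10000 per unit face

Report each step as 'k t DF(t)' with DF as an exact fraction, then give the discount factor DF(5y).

step 1 [1y] swap r/1=203/4797: DF=(1 − 203/4797·(0))/(1+203/4797) = 4797/5000 ≈ 0.959400
step 2 [2y] zero: DF = P = 9263/10000 ≈ 0.926300
step 3 [3y] swap r/1=989/27868: DF=(1 − 989/27868·(0.959400+0.926300))/(1+989/27868) = 9011/10000 ≈ 0.901100
step 4 [4y] swap r/1=278/9189: DF=(1 − 278/9189·(0.959400+0.926300+0.901100))/(1+278/9189) = 1111/1250 ≈ 0.888800
step 5 [5y] zero: DF = P = 1701/2000 ≈ 0.850500
step 6 [6y] zero: DF = P = 8121/10000 ≈ 0.812100

1 1 4797/5000
2 2 9263/10000
3 3 9011/10000
4 4 1111/1250
5 5 1701/2000
6 6 8121/10000
DF(5y) = 1701/2000 ≈ 0.850500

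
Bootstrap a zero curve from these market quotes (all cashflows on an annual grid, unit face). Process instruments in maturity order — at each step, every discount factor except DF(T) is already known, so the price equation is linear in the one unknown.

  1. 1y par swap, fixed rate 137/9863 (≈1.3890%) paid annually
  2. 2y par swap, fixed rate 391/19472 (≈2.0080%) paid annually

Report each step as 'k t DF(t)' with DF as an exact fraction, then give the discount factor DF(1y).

step 1 [1y] swap r/1=137/9863: DF=(1 − 137/9863·(0))/(1+137/9863) = 9863/10000 ≈ 0.986300
step 2 [2y] swap r/1=391/19472: DF=(1 − 391/19472·(0.986300))/(1+391/19472) = 9609/10000 ≈ 0.960900

1 1 9863/10000
2 2 9609/10000
DF(1y) = 9863/10000 ≈ 0.986300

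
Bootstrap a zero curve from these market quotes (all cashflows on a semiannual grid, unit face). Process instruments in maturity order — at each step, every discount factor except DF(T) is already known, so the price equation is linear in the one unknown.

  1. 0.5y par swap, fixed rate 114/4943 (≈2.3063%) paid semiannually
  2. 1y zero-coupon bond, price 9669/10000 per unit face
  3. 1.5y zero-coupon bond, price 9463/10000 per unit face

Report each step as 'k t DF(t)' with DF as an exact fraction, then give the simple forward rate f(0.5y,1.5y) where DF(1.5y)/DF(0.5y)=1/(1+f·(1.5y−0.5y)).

1 1/2 4943/5000
2 1 9669/10000
3 3/2 9463/10000
f(0.5y,1.5y) = ((4943/5000)/(9463/10000) − 1)/(1) = 423/9463 ≈ 4.4700%

step 1 [0.5y] swap r/2=57/4943: DF=(1 − 57/4943·(0))/(1+57/4943) = 4943/5000 ≈ 0.988600
step 2 [1y] zero: DF = P = 9669/10000 ≈ 0.966900
step 3 [1.5y] zero: DF = P = 9463/10000 ≈ 0.946300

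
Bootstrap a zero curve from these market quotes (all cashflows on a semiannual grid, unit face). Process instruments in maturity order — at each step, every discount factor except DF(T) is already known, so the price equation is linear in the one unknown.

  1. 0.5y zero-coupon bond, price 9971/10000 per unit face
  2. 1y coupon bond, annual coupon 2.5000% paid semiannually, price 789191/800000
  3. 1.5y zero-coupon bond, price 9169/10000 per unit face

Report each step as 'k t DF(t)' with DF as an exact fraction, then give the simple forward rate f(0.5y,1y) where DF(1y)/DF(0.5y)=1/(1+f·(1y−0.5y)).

1 1/2 9971/10000
2 1 481/500
3 3/2 9169/10000
f(0.5y,1y) = ((9971/10000)/(481/500) − 1)/(1/2) = 27/370 ≈ 7.2973%

step 1 [0.5y] zero: DF = P = 9971/10000 ≈ 0.997100
step 2 [1y] bond c/2=1/80: DF=(789191/800000 − 1/80·(0.997100))/(1+1/80) = 481/500 ≈ 0.962000
step 3 [1.5y] zero: DF = P = 9169/10000 ≈ 0.916900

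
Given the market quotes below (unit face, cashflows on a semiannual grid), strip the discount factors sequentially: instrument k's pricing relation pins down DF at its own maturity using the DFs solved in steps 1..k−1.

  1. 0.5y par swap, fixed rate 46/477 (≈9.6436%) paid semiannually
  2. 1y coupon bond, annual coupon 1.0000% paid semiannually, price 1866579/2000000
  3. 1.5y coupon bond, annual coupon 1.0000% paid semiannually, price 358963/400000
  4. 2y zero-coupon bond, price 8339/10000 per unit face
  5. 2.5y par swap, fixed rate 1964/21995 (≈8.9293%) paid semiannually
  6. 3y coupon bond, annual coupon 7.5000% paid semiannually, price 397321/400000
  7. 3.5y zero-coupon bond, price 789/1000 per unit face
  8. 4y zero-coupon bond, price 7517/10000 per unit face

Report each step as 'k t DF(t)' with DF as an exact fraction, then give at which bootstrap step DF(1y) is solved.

1 1/2 477/500
2 1 9239/10000
3 3/2 2209/2500
4 2 8339/10000
5 5/2 2009/2500
6 3 499/625
7 7/2 789/1000
8 4 7517/10000
DF(1y) is solved at step 2

step 1 [0.5y] swap r/2=23/477: DF=(1 − 23/477·(0))/(1+23/477) = 477/500 ≈ 0.954000
step 2 [1y] bond c/2=1/200: DF=(1866579/2000000 − 1/200·(0.954000))/(1+1/200) = 9239/10000 ≈ 0.923900
step 3 [1.5y] bond c/2=1/200: DF=(358963/400000 − 1/200·(0.954000+0.923900))/(1+1/200) = 2209/2500 ≈ 0.883600
step 4 [2y] zero: DF = P = 8339/10000 ≈ 0.833900
step 5 [2.5y] swap r/2=982/21995: DF=(1 − 982/21995·(0.954000+0.923900+0.883600+0.833900))/(1+982/21995) = 2009/2500 ≈ 0.803600
step 6 [3y] bond c/2=3/80: DF=(397321/400000 − 3/80·(0.954000+0.923900+0.883600+0.833900+0.803600))/(1+3/80) = 499/625 ≈ 0.798400
step 7 [3.5y] zero: DF = P = 789/1000 ≈ 0.789000
step 8 [4y] zero: DF = P = 7517/10000 ≈ 0.751700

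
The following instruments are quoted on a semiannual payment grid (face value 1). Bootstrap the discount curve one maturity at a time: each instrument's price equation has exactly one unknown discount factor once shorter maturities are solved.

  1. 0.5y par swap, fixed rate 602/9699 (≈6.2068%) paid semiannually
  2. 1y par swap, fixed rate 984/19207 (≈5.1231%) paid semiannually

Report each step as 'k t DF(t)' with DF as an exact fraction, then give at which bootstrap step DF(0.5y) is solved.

step 1 [0.5y] swap r/2=301/9699: DF=(1 − 301/9699·(0))/(1+301/9699) = 9699/10000 ≈ 0.969900
step 2 [1y] swap r/2=492/19207: DF=(1 − 492/19207·(0.969900))/(1+492/19207) = 2377/2500 ≈ 0.950800

1 1/2 9699/10000
2 1 2377/2500
DF(0.5y) is solved at step 1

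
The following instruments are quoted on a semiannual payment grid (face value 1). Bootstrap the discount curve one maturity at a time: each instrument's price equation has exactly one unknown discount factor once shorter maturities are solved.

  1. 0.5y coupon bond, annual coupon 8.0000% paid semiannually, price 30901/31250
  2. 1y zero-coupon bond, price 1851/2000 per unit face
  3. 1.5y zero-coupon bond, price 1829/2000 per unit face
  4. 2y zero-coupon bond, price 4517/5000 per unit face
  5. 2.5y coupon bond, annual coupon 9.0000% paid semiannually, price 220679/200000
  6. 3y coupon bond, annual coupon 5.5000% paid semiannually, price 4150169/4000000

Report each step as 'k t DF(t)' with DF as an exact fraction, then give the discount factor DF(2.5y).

1 1/2 2377/2500
2 1 1851/2000
3 3/2 1829/2000
4 2 4517/5000
5 5/2 1121/1250
6 3 8869/10000
DF(2.5y) = 1121/1250 ≈ 0.896800

step 1 [0.5y] bond c/2=1/25: DF=(30901/31250 − 1/25·(0))/(1+1/25) = 2377/2500 ≈ 0.950800
step 2 [1y] zero: DF = P = 1851/2000 ≈ 0.925500
step 3 [1.5y] zero: DF = P = 1829/2000 ≈ 0.914500
step 4 [2y] zero: DF = P = 4517/5000 ≈ 0.903400
step 5 [2.5y] bond c/2=9/200: DF=(220679/200000 − 9/200·(0.950800+0.925500+0.914500+0.903400))/(1+9/200) = 1121/1250 ≈ 0.896800
step 6 [3y] bond c/2=11/400: DF=(4150169/4000000 − 11/400·(0.950800+0.925500+0.914500+0.903400+0.896800))/(1+11/400) = 8869/10000 ≈ 0.886900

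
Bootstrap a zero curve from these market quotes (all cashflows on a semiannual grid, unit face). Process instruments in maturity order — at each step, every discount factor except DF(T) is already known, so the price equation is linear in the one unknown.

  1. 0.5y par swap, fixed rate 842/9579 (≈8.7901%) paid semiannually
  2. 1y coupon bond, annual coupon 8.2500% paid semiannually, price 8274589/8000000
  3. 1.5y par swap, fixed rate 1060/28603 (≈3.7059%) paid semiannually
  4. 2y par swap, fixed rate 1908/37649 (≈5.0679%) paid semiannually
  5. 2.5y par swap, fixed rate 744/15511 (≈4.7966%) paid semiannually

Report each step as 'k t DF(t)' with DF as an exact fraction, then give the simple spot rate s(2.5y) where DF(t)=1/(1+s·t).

1 1/2 9579/10000
2 1 4777/5000
3 3/2 947/1000
4 2 4523/5000
5 5/2 2221/2500
s(2.5y) = (1/(2221/2500) − 1)/(5/2) = 558/11105 ≈ 5.0248%

step 1 [0.5y] swap r/2=421/9579: DF=(1 − 421/9579·(0))/(1+421/9579) = 9579/10000 ≈ 0.957900
step 2 [1y] bond c/2=33/800: DF=(8274589/8000000 − 33/800·(0.957900))/(1+33/800) = 4777/5000 ≈ 0.955400
step 3 [1.5y] swap r/2=530/28603: DF=(1 − 530/28603·(0.957900+0.955400))/(1+530/28603) = 947/1000 ≈ 0.947000
step 4 [2y] swap r/2=954/37649: DF=(1 − 954/37649·(0.957900+0.955400+0.947000))/(1+954/37649) = 4523/5000 ≈ 0.904600
step 5 [2.5y] swap r/2=372/15511: DF=(1 − 372/15511·(0.957900+0.955400+0.947000+0.904600))/(1+372/15511) = 2221/2500 ≈ 0.888400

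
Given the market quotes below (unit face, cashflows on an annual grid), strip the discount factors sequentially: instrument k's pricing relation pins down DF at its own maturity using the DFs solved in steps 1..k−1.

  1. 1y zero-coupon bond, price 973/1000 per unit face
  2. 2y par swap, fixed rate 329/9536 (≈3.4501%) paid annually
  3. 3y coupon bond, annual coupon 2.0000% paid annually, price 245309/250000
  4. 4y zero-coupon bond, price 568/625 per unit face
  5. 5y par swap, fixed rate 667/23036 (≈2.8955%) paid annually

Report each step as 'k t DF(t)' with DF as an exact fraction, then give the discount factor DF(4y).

step 1 [1y] zero: DF = P = 973/1000 ≈ 0.973000
step 2 [2y] swap r/1=329/9536: DF=(1 − 329/9536·(0.973000))/(1+329/9536) = 4671/5000 ≈ 0.934200
step 3 [3y] bond c/1=1/50: DF=(245309/250000 − 1/50·(0.973000+0.934200))/(1+1/50) = 4623/5000 ≈ 0.924600
step 4 [4y] zero: DF = P = 568/625 ≈ 0.908800
step 5 [5y] swap r/1=667/23036: DF=(1 − 667/23036·(0.973000+0.934200+0.924600+0.908800))/(1+667/23036) = 4333/5000 ≈ 0.866600

1 1 973/1000
2 2 4671/5000
3 3 4623/5000
4 4 568/625
5 5 4333/5000
DF(4y) = 568/625 ≈ 0.908800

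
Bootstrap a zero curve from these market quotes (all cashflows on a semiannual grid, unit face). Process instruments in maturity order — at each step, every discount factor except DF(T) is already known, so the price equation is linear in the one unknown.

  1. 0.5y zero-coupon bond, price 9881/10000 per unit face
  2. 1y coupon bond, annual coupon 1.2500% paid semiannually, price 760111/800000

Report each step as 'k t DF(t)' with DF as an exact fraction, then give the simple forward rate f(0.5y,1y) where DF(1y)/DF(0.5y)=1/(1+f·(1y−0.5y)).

1 1/2 9881/10000
2 1 9381/10000
f(0.5y,1y) = ((9881/10000)/(9381/10000) − 1)/(1/2) = 1000/9381 ≈ 10.6598%

step 1 [0.5y] zero: DF = P = 9881/10000 ≈ 0.988100
step 2 [1y] bond c/2=1/160: DF=(760111/800000 − 1/160·(0.988100))/(1+1/160) = 9381/10000 ≈ 0.938100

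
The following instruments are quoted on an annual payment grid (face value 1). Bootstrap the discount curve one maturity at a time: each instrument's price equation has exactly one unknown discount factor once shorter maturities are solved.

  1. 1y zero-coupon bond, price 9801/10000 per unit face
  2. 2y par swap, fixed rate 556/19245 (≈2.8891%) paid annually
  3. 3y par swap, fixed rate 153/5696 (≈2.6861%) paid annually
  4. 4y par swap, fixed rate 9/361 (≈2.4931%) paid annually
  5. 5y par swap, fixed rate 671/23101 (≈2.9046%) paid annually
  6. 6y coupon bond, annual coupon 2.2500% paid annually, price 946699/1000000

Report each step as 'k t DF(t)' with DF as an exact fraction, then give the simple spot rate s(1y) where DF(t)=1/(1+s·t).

1 1 9801/10000
2 2 2361/2500
3 3 1847/2000
4 4 1133/1250
5 5 4329/5000
6 6 4121/5000
s(1y) = (1/(9801/10000) − 1)/(1) = 199/9801 ≈ 2.0304%

step 1 [1y] zero: DF = P = 9801/10000 ≈ 0.980100
step 2 [2y] swap r/1=556/19245: DF=(1 − 556/19245·(0.980100))/(1+556/19245) = 2361/2500 ≈ 0.944400
step 3 [3y] swap r/1=153/5696: DF=(1 − 153/5696·(0.980100+0.944400))/(1+153/5696) = 1847/2000 ≈ 0.923500
step 4 [4y] swap r/1=9/361: DF=(1 − 9/361·(0.980100+0.944400+0.923500))/(1+9/361) = 1133/1250 ≈ 0.906400
step 5 [5y] swap r/1=671/23101: DF=(1 − 671/23101·(0.980100+0.944400+0.923500+0.906400))/(1+671/23101) = 4329/5000 ≈ 0.865800
step 6 [6y] bond c/1=9/400: DF=(946699/1000000 − 9/400·(0.980100+0.944400+0.923500+0.906400+0.865800))/(1+9/400) = 4121/5000 ≈ 0.824200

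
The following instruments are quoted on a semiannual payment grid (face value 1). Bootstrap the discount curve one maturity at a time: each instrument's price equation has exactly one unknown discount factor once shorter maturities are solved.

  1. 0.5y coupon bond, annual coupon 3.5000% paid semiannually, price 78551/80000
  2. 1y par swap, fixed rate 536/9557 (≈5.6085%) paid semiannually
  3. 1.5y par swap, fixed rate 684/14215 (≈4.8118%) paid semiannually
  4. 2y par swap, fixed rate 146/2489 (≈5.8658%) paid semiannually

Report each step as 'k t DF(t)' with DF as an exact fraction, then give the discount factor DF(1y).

1 1/2 193/200
2 1 1183/1250
3 3/2 2329/2500
4 2 1781/2000
DF(1y) = 1183/1250 ≈ 0.946400

step 1 [0.5y] bond c/2=7/400: DF=(78551/80000 − 7/400·(0))/(1+7/400) = 193/200 ≈ 0.965000
step 2 [1y] swap r/2=268/9557: DF=(1 − 268/9557·(0.965000))/(1+268/9557) = 1183/1250 ≈ 0.946400
step 3 [1.5y] swap r/2=342/14215: DF=(1 − 342/14215·(0.965000+0.946400))/(1+342/14215) = 2329/2500 ≈ 0.931600
step 4 [2y] swap r/2=73/2489: DF=(1 − 73/2489·(0.965000+0.946400+0.931600))/(1+73/2489) = 1781/2000 ≈ 0.890500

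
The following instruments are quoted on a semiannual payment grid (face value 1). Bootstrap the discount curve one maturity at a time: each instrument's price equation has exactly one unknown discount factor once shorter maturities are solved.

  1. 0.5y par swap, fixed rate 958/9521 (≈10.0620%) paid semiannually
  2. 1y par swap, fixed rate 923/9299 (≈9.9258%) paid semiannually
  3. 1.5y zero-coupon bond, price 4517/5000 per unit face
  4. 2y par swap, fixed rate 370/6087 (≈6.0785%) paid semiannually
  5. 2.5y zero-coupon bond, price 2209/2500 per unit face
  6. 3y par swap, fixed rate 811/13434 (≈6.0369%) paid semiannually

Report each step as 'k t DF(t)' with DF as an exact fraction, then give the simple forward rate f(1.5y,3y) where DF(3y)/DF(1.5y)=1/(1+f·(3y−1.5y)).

1 1/2 9521/10000
2 1 9077/10000
3 3/2 4517/5000
4 2 889/1000
5 5/2 2209/2500
6 3 4189/5000
f(1.5y,3y) = ((4517/5000)/(4189/5000) − 1)/(3/2) = 656/12567 ≈ 5.2200%

step 1 [0.5y] swap r/2=479/9521: DF=(1 − 479/9521·(0))/(1+479/9521) = 9521/10000 ≈ 0.952100
step 2 [1y] swap r/2=923/18598: DF=(1 − 923/18598·(0.952100))/(1+923/18598) = 9077/10000 ≈ 0.907700
step 3 [1.5y] zero: DF = P = 4517/5000 ≈ 0.903400
step 4 [2y] swap r/2=185/6087: DF=(1 − 185/6087·(0.952100+0.907700+0.903400))/(1+185/6087) = 889/1000 ≈ 0.889000
step 5 [2.5y] zero: DF = P = 2209/2500 ≈ 0.883600
step 6 [3y] swap r/2=811/26868: DF=(1 − 811/26868·(0.952100+0.907700+0.903400+0.889000+0.883600))/(1+811/26868) = 4189/5000 ≈ 0.837800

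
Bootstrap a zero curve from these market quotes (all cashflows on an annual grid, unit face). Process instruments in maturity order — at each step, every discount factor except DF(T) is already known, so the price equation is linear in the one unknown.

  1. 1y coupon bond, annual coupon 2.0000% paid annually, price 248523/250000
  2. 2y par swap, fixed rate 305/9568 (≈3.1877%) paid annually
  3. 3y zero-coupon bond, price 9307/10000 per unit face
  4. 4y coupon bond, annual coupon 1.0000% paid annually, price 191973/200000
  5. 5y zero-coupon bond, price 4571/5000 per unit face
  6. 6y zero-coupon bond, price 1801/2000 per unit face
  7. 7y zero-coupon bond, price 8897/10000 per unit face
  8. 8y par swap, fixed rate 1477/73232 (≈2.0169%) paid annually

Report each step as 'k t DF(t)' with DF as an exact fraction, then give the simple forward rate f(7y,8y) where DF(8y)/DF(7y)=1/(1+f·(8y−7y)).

step 1 [1y] bond c/1=1/50: DF=(248523/250000 − 1/50·(0))/(1+1/50) = 4873/5000 ≈ 0.974600
step 2 [2y] swap r/1=305/9568: DF=(1 − 305/9568·(0.974600))/(1+305/9568) = 939/1000 ≈ 0.939000
step 3 [3y] zero: DF = P = 9307/10000 ≈ 0.930700
step 4 [4y] bond c/1=1/100: DF=(191973/200000 − 1/100·(0.974600+0.939000+0.930700))/(1+1/100) = 4611/5000 ≈ 0.922200
step 5 [5y] zero: DF = P = 4571/5000 ≈ 0.914200
step 6 [6y] zero: DF = P = 1801/2000 ≈ 0.900500
step 7 [7y] zero: DF = P = 8897/10000 ≈ 0.889700
step 8 [8y] swap r/1=1477/73232: DF=(1 − 1477/73232·(0.974600+0.939000+0.930700+0.922200+0.914200+0.900500+0.889700))/(1+1477/73232) = 8523/10000 ≈ 0.852300

1 1 4873/5000
2 2 939/1000
3 3 9307/10000
4 4 4611/5000
5 5 4571/5000
6 6 1801/2000
7 7 8897/10000
8 8 8523/10000
f(7y,8y) = ((8897/10000)/(8523/10000) − 1)/(1) = 374/8523 ≈ 4.3881%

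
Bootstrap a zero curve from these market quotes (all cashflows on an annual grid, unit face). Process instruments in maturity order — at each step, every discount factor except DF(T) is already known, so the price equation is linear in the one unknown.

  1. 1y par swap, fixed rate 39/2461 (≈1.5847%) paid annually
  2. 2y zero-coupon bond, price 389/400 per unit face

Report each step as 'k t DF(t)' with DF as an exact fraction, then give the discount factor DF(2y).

1 1 2461/2500
2 2 389/400
DF(2y) = 389/400 ≈ 0.972500

step 1 [1y] swap r/1=39/2461: DF=(1 − 39/2461·(0))/(1+39/2461) = 2461/2500 ≈ 0.984400
step 2 [2y] zero: DF = P = 389/400 ≈ 0.972500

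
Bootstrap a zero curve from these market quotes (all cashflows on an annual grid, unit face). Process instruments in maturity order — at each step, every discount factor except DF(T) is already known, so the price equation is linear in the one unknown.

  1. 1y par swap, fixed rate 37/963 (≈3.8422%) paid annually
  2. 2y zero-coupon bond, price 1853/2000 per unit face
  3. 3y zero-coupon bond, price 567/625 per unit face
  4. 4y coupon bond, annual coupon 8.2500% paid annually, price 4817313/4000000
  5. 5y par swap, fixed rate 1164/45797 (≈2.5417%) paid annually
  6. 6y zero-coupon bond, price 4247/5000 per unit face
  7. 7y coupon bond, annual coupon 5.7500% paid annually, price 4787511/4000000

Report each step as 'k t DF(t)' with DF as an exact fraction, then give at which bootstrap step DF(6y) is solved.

1 1 963/1000
2 2 1853/2000
3 3 567/625
4 4 4497/5000
5 5 2209/2500
6 6 4247/5000
7 7 4183/5000
DF(6y) is solved at step 6

step 1 [1y] swap r/1=37/963: DF=(1 − 37/963·(0))/(1+37/963) = 963/1000 ≈ 0.963000
step 2 [2y] zero: DF = P = 1853/2000 ≈ 0.926500
step 3 [3y] zero: DF = P = 567/625 ≈ 0.907200
step 4 [4y] bond c/1=33/400: DF=(4817313/4000000 − 33/400·(0.963000+0.926500+0.907200))/(1+33/400) = 4497/5000 ≈ 0.899400
step 5 [5y] swap r/1=1164/45797: DF=(1 − 1164/45797·(0.963000+0.926500+0.907200+0.899400))/(1+1164/45797) = 2209/2500 ≈ 0.883600
step 6 [6y] zero: DF = P = 4247/5000 ≈ 0.849400
step 7 [7y] bond c/1=23/400: DF=(4787511/4000000 − 23/400·(0.963000+0.926500+0.907200+0.899400+0.883600+0.849400))/(1+23/400) = 4183/5000 ≈ 0.836600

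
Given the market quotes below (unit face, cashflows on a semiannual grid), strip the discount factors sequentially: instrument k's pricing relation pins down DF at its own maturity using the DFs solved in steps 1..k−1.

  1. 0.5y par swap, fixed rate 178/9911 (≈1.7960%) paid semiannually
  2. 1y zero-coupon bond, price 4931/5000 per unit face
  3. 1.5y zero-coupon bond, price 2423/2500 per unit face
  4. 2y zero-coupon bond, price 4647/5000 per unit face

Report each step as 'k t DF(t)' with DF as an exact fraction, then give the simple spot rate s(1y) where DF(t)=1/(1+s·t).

step 1 [0.5y] swap r/2=89/9911: DF=(1 − 89/9911·(0))/(1+89/9911) = 9911/10000 ≈ 0.991100
step 2 [1y] zero: DF = P = 4931/5000 ≈ 0.986200
step 3 [1.5y] zero: DF = P = 2423/2500 ≈ 0.969200
step 4 [2y] zero: DF = P = 4647/5000 ≈ 0.929400

1 1/2 9911/10000
2 1 4931/5000
3 3/2 2423/2500
4 2 4647/5000
s(1y) = (1/(4931/5000) − 1)/(1) = 69/4931 ≈ 1.3993%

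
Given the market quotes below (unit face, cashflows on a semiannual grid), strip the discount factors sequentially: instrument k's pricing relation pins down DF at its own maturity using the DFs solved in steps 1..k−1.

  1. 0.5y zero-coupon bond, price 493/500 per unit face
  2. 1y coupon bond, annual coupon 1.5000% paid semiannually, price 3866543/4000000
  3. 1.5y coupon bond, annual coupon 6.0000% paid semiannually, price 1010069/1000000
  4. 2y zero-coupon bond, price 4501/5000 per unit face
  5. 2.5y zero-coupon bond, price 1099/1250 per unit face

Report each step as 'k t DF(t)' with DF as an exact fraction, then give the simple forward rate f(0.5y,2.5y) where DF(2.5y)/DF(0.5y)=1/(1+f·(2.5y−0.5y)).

1 1/2 493/500
2 1 9521/10000
3 3/2 4621/5000
4 2 4501/5000
5 5/2 1099/1250
f(0.5y,2.5y) = ((493/500)/(1099/1250) − 1)/(2) = 267/4396 ≈ 6.0737%

step 1 [0.5y] zero: DF = P = 493/500 ≈ 0.986000
step 2 [1y] bond c/2=3/400: DF=(3866543/4000000 − 3/400·(0.986000))/(1+3/400) = 9521/10000 ≈ 0.952100
step 3 [1.5y] bond c/2=3/100: DF=(1010069/1000000 − 3/100·(0.986000+0.952100))/(1+3/100) = 4621/5000 ≈ 0.924200
step 4 [2y] zero: DF = P = 4501/5000 ≈ 0.900200
step 5 [2.5y] zero: DF = P = 1099/1250 ≈ 0.879200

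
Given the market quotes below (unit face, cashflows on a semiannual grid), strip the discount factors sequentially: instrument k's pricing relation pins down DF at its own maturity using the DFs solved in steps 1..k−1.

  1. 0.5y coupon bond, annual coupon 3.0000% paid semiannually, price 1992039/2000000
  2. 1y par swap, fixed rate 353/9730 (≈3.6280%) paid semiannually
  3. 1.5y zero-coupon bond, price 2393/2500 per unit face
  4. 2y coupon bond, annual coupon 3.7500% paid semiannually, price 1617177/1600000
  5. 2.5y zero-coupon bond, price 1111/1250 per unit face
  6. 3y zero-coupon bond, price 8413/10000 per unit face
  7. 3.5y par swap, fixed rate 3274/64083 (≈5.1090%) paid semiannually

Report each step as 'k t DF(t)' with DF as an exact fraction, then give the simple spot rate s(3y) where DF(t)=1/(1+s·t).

1 1/2 9813/10000
2 1 9647/10000
3 3/2 2393/2500
4 2 9387/10000
5 5/2 1111/1250
6 3 8413/10000
7 7/2 8363/10000
s(3y) = (1/(8413/10000) − 1)/(3) = 529/8413 ≈ 6.2879%

step 1 [0.5y] bond c/2=3/200: DF=(1992039/2000000 − 3/200·(0))/(1+3/200) = 9813/10000 ≈ 0.981300
step 2 [1y] swap r/2=353/19460: DF=(1 − 353/19460·(0.981300))/(1+353/19460) = 9647/10000 ≈ 0.964700
step 3 [1.5y] zero: DF = P = 2393/2500 ≈ 0.957200
step 4 [2y] bond c/2=3/160: DF=(1617177/1600000 − 3/160·(0.981300+0.964700+0.957200))/(1+3/160) = 9387/10000 ≈ 0.938700
step 5 [2.5y] zero: DF = P = 1111/1250 ≈ 0.888800
step 6 [3y] zero: DF = P = 8413/10000 ≈ 0.841300
step 7 [3.5y] swap r/2=1637/64083: DF=(1 − 1637/64083·(0.981300+0.964700+0.957200+0.938700+0.888800+0.841300))/(1+1637/64083) = 8363/10000 ≈ 0.836300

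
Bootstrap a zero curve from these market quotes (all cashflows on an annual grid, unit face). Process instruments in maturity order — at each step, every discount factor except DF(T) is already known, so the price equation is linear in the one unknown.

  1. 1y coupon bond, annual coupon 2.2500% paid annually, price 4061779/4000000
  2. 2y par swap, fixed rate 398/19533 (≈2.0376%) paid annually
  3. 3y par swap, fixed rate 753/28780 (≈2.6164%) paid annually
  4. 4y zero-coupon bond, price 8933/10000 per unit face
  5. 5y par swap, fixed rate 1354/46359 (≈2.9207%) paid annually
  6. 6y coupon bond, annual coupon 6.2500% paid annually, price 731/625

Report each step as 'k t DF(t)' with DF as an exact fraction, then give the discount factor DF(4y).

1 1 9931/10000
2 2 4801/5000
3 3 9247/10000
4 4 8933/10000
5 5 4323/5000
6 6 8281/10000
DF(4y) = 8933/10000 ≈ 0.893300

step 1 [1y] bond c/1=9/400: DF=(4061779/4000000 − 9/400·(0))/(1+9/400) = 9931/10000 ≈ 0.993100
step 2 [2y] swap r/1=398/19533: DF=(1 − 398/19533·(0.993100))/(1+398/19533) = 4801/5000 ≈ 0.960200
step 3 [3y] swap r/1=753/28780: DF=(1 − 753/28780·(0.993100+0.960200))/(1+753/28780) = 9247/10000 ≈ 0.924700
step 4 [4y] zero: DF = P = 8933/10000 ≈ 0.893300
step 5 [5y] swap r/1=1354/46359: DF=(1 − 1354/46359·(0.993100+0.960200+0.924700+0.893300))/(1+1354/46359) = 4323/5000 ≈ 0.864600
step 6 [6y] bond c/1=1/16: DF=(731/625 − 1/16·(0.993100+0.960200+0.924700+0.893300+0.864600))/(1+1/16) = 8281/10000 ≈ 0.828100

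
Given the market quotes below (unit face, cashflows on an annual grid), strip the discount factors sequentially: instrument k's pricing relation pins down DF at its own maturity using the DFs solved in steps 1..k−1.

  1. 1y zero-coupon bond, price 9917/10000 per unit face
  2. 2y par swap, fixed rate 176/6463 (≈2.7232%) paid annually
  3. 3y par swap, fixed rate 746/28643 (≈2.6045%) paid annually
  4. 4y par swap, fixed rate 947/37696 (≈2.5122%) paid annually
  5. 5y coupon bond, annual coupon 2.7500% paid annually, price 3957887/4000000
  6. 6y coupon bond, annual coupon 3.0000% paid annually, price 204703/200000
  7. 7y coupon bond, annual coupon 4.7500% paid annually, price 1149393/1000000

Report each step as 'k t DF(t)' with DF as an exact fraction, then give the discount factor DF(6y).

1 1 9917/10000
2 2 592/625
3 3 4627/5000
4 4 9053/10000
5 5 8621/10000
6 6 2147/2500
7 7 8483/10000
DF(6y) = 2147/2500 ≈ 0.858800

step 1 [1y] zero: DF = P = 9917/10000 ≈ 0.991700
step 2 [2y] swap r/1=176/6463: DF=(1 − 176/6463·(0.991700))/(1+176/6463) = 592/625 ≈ 0.947200
step 3 [3y] swap r/1=746/28643: DF=(1 − 746/28643·(0.991700+0.947200))/(1+746/28643) = 4627/5000 ≈ 0.925400
step 4 [4y] swap r/1=947/37696: DF=(1 − 947/37696·(0.991700+0.947200+0.925400))/(1+947/37696) = 9053/10000 ≈ 0.905300
step 5 [5y] bond c/1=11/400: DF=(3957887/4000000 − 11/400·(0.991700+0.947200+0.925400+0.905300))/(1+11/400) = 8621/10000 ≈ 0.862100
step 6 [6y] bond c/1=3/100: DF=(204703/200000 − 3/100·(0.991700+0.947200+0.925400+0.905300+0.862100))/(1+3/100) = 2147/2500 ≈ 0.858800
step 7 [7y] bond c/1=19/400: DF=(1149393/1000000 − 19/400·(0.991700+0.947200+0.925400+0.905300+0.862100+0.858800))/(1+19/400) = 8483/10000 ≈ 0.848300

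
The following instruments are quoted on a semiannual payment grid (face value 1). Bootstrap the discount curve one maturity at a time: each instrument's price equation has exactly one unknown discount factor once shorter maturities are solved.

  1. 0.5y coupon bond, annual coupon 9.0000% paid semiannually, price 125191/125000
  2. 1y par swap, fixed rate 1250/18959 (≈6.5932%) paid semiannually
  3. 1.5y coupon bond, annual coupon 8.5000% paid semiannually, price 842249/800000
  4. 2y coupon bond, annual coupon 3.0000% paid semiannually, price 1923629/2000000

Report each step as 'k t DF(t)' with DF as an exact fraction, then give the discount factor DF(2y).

1 1/2 599/625
2 1 15/16
3 3/2 4663/5000
4 2 4529/5000
DF(2y) = 4529/5000 ≈ 0.905800

step 1 [0.5y] bond c/2=9/200: DF=(125191/125000 − 9/200·(0))/(1+9/200) = 599/625 ≈ 0.958400
step 2 [1y] swap r/2=625/18959: DF=(1 − 625/18959·(0.958400))/(1+625/18959) = 15/16 ≈ 0.937500
step 3 [1.5y] bond c/2=17/400: DF=(842249/800000 − 17/400·(0.958400+0.937500))/(1+17/400) = 4663/5000 ≈ 0.932600
step 4 [2y] bond c/2=3/200: DF=(1923629/2000000 − 3/200·(0.958400+0.937500+0.932600))/(1+3/200) = 4529/5000 ≈ 0.905800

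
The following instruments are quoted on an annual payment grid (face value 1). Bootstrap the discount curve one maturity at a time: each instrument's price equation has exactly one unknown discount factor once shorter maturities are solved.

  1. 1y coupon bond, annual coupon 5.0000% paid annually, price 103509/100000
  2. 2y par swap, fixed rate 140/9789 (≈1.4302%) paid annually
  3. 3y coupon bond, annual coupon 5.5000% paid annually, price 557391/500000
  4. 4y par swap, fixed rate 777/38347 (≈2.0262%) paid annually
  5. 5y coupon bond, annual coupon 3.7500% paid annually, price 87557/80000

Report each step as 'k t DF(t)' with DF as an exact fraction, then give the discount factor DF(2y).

1 1 4929/5000
2 2 243/250
3 3 4773/5000
4 4 9223/10000
5 5 9163/10000
DF(2y) = 243/250 ≈ 0.972000

step 1 [1y] bond c/1=1/20: DF=(103509/100000 − 1/20·(0))/(1+1/20) = 4929/5000 ≈ 0.985800
step 2 [2y] swap r/1=140/9789: DF=(1 − 140/9789·(0.985800))/(1+140/9789) = 243/250 ≈ 0.972000
step 3 [3y] bond c/1=11/200: DF=(557391/500000 − 11/200·(0.985800+0.972000))/(1+11/200) = 4773/5000 ≈ 0.954600
step 4 [4y] swap r/1=777/38347: DF=(1 − 777/38347·(0.985800+0.972000+0.954600))/(1+777/38347) = 9223/10000 ≈ 0.922300
step 5 [5y] bond c/1=3/80: DF=(87557/80000 − 3/80·(0.985800+0.972000+0.954600+0.922300))/(1+3/80) = 9163/10000 ≈ 0.916300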